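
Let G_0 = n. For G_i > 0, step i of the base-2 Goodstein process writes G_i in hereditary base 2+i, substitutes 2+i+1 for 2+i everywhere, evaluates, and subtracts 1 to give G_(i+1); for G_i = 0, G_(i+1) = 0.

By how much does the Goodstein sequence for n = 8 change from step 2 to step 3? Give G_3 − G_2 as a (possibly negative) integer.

8 —HB2→ 2^(2 + 1) —bump→ 3^(3 + 1) = 81 —(−1)→ 80
80 —HB3→ 2·3^3 + 2·3^2 + 2·3 + 2 —bump→ 2·4^4 + 2·4^2 + 2·4 + 2 = 554 —(−1)→ 553
553 —HB4→ 2·4^4 + 2·4^2 + 2·4 + 1 —bump→ 2·5^5 + 2·5^2 + 2·5 + 1 = 6311 —(−1)→ 6310

5757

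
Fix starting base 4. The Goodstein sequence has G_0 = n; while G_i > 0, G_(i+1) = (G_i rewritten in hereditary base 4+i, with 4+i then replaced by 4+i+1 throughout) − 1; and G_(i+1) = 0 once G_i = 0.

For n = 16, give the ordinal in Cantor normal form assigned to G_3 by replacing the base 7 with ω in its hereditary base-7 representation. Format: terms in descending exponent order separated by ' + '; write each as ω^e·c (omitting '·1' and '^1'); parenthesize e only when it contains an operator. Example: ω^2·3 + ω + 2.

ω·4 + 2

G_0=16  [base 4] 4^2  →[4↦5]→  5^2 = 25  −1 ⇒ G_1=24
G_1=24  [base 5] 4·5 + 4  →[5↦6]→  4·6 + 4 = 28  −1 ⇒ G_2=27
G_2=27  [base 6] 4·6 + 3  →[6↦7]→  4·7 + 3 = 31  −1 ⇒ G_3=30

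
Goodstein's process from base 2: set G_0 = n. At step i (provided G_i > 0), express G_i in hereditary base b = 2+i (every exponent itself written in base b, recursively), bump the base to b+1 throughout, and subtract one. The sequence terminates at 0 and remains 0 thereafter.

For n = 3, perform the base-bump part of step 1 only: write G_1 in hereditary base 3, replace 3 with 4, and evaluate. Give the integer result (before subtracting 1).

i=0: 3 = 2 + 1 (b=2); 2→3: 3 + 1 = 4; 4−1 = 3
i=1: 3 = 3 (b=3); 3→4: 4 = 4; 4−1 = 3

4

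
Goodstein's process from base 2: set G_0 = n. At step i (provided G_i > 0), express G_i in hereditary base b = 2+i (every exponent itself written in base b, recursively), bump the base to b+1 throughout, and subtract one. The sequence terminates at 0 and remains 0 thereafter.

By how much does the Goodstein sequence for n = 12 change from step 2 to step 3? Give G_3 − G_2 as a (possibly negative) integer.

base 2: 12 = 2^(2 + 1) + 2^2; at 3: 3^(3 + 1) + 3^3 = 108; next = 107
base 3: 107 = 3^(3 + 1) + 2·3^2 + 2·3 + 2; at 4: 4^(4 + 1) + 2·4^2 + 2·4 + 2 = 1066; next = 1065
base 4: 1065 = 4^(4 + 1) + 2·4^2 + 2·4 + 1; at 5: 5^(5 + 1) + 2·5^2 + 2·5 + 1 = 15686; next = 15685

14620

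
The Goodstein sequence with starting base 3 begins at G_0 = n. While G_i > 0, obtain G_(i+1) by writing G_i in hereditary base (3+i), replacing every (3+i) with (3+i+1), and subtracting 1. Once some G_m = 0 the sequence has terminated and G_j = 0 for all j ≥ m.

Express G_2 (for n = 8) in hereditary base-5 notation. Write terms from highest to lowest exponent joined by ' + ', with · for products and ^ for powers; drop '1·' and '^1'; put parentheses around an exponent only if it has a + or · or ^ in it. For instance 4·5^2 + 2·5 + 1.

G_0=8  [base 3] 2·3 + 2  →[3↦4]→  2·4 + 2 = 10  −1 ⇒ G_1=9
G_1=9  [base 4] 2·4 + 1  →[4↦5]→  2·5 + 1 = 11  −1 ⇒ G_2=10
G_2=10  [base 5] 2·5  →[5↦6]→  2·6 = 12  −1 ⇒ G_3=11

2·5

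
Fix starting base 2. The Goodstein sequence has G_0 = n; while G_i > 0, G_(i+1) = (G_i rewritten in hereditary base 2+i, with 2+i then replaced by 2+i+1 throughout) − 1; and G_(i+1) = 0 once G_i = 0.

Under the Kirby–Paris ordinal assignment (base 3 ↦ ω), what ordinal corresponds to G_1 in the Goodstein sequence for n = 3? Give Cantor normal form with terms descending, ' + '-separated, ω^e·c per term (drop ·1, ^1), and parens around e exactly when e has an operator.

3 —HB2→ 2 + 1 —bump→ 3 + 1 = 4 —(−1)→ 3
3 —HB3→ 3 —bump→ 4 = 4 —(−1)→ 3

ω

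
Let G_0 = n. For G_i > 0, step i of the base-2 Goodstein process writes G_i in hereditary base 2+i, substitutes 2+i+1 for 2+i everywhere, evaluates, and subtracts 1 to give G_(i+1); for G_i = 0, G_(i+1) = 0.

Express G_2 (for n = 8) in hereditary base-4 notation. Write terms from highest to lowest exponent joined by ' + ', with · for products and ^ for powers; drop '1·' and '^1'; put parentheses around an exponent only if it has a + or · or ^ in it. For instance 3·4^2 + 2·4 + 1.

i=0: 8 = 2^(2 + 1) (b=2); 2→3: 3^(3 + 1) = 81; 81−1 = 80
i=1: 80 = 2·3^3 + 2·3^2 + 2·3 + 2 (b=3); 3→4: 2·4^4 + 2·4^2 + 2·4 + 2 = 554; 554−1 = 553
i=2: 553 = 2·4^4 + 2·4^2 + 2·4 + 1 (b=4); 4→5: 2·5^5 + 2·5^2 + 2·5 + 1 = 6311; 6311−1 = 6310

2·4^4 + 2·4^2 + 2·4 + 1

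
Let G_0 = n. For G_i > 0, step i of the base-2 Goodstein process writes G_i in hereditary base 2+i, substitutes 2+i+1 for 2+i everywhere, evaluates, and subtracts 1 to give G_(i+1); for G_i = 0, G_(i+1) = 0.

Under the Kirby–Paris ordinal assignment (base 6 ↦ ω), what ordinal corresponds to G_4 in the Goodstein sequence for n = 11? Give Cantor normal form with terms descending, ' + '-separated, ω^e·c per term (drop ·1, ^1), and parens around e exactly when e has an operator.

ω^(ω + 1) + 1

base 2: 11 = 2^(2 + 1) + 2 + 1; at 3: 3^(3 + 1) + 3 + 1 = 85; next = 84
base 3: 84 = 3^(3 + 1) + 3; at 4: 4^(4 + 1) + 4 = 1028; next = 1027
base 4: 1027 = 4^(4 + 1) + 3; at 5: 5^(5 + 1) + 3 = 15628; next = 15627
base 5: 15627 = 5^(5 + 1) + 2; at 6: 6^(6 + 1) + 2 = 279938; next = 279937
base 6: 279937 = 6^(6 + 1) + 1; at 7: 7^(7 + 1) + 1 = 5764802; next = 5764801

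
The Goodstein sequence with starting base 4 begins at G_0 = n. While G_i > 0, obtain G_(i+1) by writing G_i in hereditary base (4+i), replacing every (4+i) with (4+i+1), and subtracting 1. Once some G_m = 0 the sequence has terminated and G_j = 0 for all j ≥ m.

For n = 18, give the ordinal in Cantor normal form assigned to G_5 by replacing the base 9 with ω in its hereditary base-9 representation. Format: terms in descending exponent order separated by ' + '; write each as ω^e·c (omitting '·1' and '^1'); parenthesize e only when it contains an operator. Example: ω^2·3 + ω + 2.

ω·6 + 4

step 0: 18 = 4^2 + 2; sub 5 for 4: 5^2 + 2; = 27; G_1 = 27−1 = 26
step 1: 26 = 5^2 + 1; sub 6 for 5: 6^2 + 1; = 37; G_2 = 37−1 = 36
step 2: 36 = 6^2; sub 7 for 6: 7^2; = 49; G_3 = 49−1 = 48
step 3: 48 = 6·7 + 6; sub 8 for 7: 6·8 + 6; = 54; G_4 = 54−1 = 53
step 4: 53 = 6·8 + 5; sub 9 for 8: 6·9 + 5; = 59; G_5 = 59−1 = 58
step 5: 58 = 6·9 + 4; sub 10 for 9: 6·10 + 4; = 64; G_6 = 64−1 = 63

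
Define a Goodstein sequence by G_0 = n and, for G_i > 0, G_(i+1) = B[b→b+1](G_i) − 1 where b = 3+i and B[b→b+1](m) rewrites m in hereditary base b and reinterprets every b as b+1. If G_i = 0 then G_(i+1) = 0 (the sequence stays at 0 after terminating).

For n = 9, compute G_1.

15

G_0 = 9. HB_3(9) = 3^2. Bump = 16. G_1 = 15.
G_1 = 15. HB_4(15) = 3·4 + 3. Bump = 18. G_2 = 17.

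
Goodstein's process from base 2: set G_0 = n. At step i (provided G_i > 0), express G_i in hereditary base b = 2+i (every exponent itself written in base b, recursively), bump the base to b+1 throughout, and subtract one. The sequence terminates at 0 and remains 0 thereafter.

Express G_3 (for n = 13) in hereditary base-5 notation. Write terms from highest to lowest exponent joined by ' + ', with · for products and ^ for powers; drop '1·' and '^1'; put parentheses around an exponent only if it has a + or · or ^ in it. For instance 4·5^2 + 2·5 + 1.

5^(5 + 1) + 3·5^3 + 3·5^2 + 3·5 + 2

G_0=13  [base 2] 2^(2 + 1) + 2^2 + 1  →[2↦3]→  3^(3 + 1) + 3^3 + 1 = 109  −1 ⇒ G_1=108
G_1=108  [base 3] 3^(3 + 1) + 3^3  →[3↦4]→  4^(4 + 1) + 4^4 = 1280  −1 ⇒ G_2=1279
G_2=1279  [base 4] 4^(4 + 1) + 3·4^3 + 3·4^2 + 3·4 + 3  →[4↦5]→  5^(5 + 1) + 3·5^3 + 3·5^2 + 3·5 + 3 = 16093  −1 ⇒ G_3=16092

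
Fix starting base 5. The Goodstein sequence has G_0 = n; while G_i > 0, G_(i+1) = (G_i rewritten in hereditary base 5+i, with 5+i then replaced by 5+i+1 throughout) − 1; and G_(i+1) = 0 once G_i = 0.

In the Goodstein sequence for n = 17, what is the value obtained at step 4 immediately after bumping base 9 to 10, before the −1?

[0] 17 ≡ 3·5 + 2 (base 5). Lift 6: 20. −1: 19.
[1] 19 ≡ 3·6 + 1 (base 6). Lift 7: 22. −1: 21.
[2] 21 ≡ 3·7 (base 7). Lift 8: 24. −1: 23.
[3] 23 ≡ 2·8 + 7 (base 8). Lift 9: 25. −1: 24.
[4] 24 ≡ 2·9 + 6 (base 9). Lift 10: 26. −1: 25.

26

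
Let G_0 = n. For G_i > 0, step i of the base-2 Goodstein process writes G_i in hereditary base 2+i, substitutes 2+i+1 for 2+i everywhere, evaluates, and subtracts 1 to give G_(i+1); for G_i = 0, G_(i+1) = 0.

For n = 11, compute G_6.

134217727

[0] 11 ≡ 2^(2 + 1) + 2 + 1 (base 2). Lift 3: 85. −1: 84.
[1] 84 ≡ 3^(3 + 1) + 3 (base 3). Lift 4: 1028. −1: 1027.
[2] 1027 ≡ 4^(4 + 1) + 3 (base 4). Lift 5: 15628. −1: 15627.
[3] 15627 ≡ 5^(5 + 1) + 2 (base 5). Lift 6: 279938. −1: 279937.
[4] 279937 ≡ 6^(6 + 1) + 1 (base 6). Lift 7: 5764802. −1: 5764801.
[5] 5764801 ≡ 7^(7 + 1) (base 7). Lift 8: 134217728. −1: 134217727.
[6] 134217727 ≡ 7·8^8 + 7·8^7 + 7·8^6 + 7·8^5 + 7·8^4 + 7·8^3 + 7·8^2 + 7·8 + 7 (base 8). Lift 9: 2749609303. −1: 2749609302.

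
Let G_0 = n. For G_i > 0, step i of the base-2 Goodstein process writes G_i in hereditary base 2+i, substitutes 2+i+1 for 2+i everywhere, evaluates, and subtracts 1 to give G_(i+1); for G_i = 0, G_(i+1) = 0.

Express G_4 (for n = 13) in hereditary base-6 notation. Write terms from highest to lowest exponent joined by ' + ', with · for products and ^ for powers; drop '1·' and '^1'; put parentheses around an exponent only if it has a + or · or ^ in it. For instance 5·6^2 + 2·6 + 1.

6^(6 + 1) + 3·6^3 + 3·6^2 + 3·6 + 1

G_0 = 13. HB_2(13) = 2^(2 + 1) + 2^2 + 1. Bump = 109. G_1 = 108.
G_1 = 108. HB_3(108) = 3^(3 + 1) + 3^3. Bump = 1280. G_2 = 1279.
G_2 = 1279. HB_4(1279) = 4^(4 + 1) + 3·4^3 + 3·4^2 + 3·4 + 3. Bump = 16093. G_3 = 16092.
G_3 = 16092. HB_5(16092) = 5^(5 + 1) + 3·5^3 + 3·5^2 + 3·5 + 2. Bump = 280712. G_4 = 280711.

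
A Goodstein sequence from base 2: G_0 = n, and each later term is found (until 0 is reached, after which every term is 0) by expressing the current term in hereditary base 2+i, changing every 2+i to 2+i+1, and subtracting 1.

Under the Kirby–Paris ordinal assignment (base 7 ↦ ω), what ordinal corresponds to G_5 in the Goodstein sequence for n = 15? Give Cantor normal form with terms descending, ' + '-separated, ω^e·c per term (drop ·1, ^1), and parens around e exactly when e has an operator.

step 0: 15 = 2^(2 + 1) + 2^2 + 2 + 1; sub 3 for 2: 3^(3 + 1) + 3^3 + 3 + 1; = 112; G_1 = 112−1 = 111
step 1: 111 = 3^(3 + 1) + 3^3 + 3; sub 4 for 3: 4^(4 + 1) + 4^4 + 4; = 1284; G_2 = 1284−1 = 1283
step 2: 1283 = 4^(4 + 1) + 4^4 + 3; sub 5 for 4: 5^(5 + 1) + 5^5 + 3; = 18753; G_3 = 18753−1 = 18752
step 3: 18752 = 5^(5 + 1) + 5^5 + 2; sub 6 for 5: 6^(6 + 1) + 6^6 + 2; = 326594; G_4 = 326594−1 = 326593
step 4: 326593 = 6^(6 + 1) + 6^6 + 1; sub 7 for 6: 7^(7 + 1) + 7^7 + 1; = 6588345; G_5 = 6588345−1 = 6588344
step 5: 6588344 = 7^(7 + 1) + 7^7; sub 8 for 7: 8^(8 + 1) + 8^8; = 150994944; G_6 = 150994944−1 = 150994943

ω^(ω + 1) + ω^ω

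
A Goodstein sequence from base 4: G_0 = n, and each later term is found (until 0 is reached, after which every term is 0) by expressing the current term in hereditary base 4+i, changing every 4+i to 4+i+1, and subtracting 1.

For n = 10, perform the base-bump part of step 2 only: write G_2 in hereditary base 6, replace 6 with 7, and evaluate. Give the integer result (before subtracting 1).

14

[0] 10 ≡ 2·4 + 2 (base 4). Lift 5: 12. −1: 11.
[1] 11 ≡ 2·5 + 1 (base 5). Lift 6: 13. −1: 12.
[2] 12 ≡ 2·6 (base 6). Lift 7: 14. −1: 13.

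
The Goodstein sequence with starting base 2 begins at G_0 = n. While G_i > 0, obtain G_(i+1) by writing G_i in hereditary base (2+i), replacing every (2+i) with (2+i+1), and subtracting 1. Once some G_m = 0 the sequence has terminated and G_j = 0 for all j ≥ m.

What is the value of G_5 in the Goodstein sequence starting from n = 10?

4215754

G_0 = 10. HB_2(10) = 2^(2 + 1) + 2. Bump = 84. G_1 = 83.
G_1 = 83. HB_3(83) = 3^(3 + 1) + 2. Bump = 1026. G_2 = 1025.
G_2 = 1025. HB_4(1025) = 4^(4 + 1) + 1. Bump = 15626. G_3 = 15625.
G_3 = 15625. HB_5(15625) = 5^(5 + 1). Bump = 279936. G_4 = 279935.
G_4 = 279935. HB_6(279935) = 5·6^6 + 5·6^5 + 5·6^4 + 5·6^3 + 5·6^2 + 5·6 + 5. Bump = 4215755. G_5 = 4215754.
G_5 = 4215754. HB_7(4215754) = 5·7^7 + 5·7^5 + 5·7^4 + 5·7^3 + 5·7^2 + 5·7 + 4. Bump = 84073324. G_6 = 84073323.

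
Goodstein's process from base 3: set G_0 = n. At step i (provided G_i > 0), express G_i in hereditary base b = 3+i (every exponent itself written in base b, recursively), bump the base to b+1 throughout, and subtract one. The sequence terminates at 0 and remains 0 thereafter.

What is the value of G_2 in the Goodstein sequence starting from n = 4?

step 0: 4 = 3 + 1; sub 4 for 3: 4 + 1; = 5; G_1 = 5−1 = 4
step 1: 4 = 4; sub 5 for 4: 5; = 5; G_2 = 5−1 = 4

4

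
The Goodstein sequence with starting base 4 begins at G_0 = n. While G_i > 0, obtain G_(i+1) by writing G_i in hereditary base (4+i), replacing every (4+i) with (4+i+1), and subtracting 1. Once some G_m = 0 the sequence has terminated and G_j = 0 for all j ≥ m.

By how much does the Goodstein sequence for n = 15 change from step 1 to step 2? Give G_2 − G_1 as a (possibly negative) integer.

2

[0] 15 ≡ 3·4 + 3 (base 4). Lift 5: 18. −1: 17.
[1] 17 ≡ 3·5 + 2 (base 5). Lift 6: 20. −1: 19.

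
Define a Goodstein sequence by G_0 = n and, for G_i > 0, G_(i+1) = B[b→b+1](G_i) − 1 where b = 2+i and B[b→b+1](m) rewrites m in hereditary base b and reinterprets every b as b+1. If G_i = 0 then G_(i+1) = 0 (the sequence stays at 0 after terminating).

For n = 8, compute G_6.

33554571

G_0 = 8. HB_2(8) = 2^(2 + 1). Bump = 81. G_1 = 80.
G_1 = 80. HB_3(80) = 2·3^3 + 2·3^2 + 2·3 + 2. Bump = 554. G_2 = 553.
G_2 = 553. HB_4(553) = 2·4^4 + 2·4^2 + 2·4 + 1. Bump = 6311. G_3 = 6310.
G_3 = 6310. HB_5(6310) = 2·5^5 + 2·5^2 + 2·5. Bump = 93396. G_4 = 93395.
G_4 = 93395. HB_6(93395) = 2·6^6 + 2·6^2 + 6 + 5. Bump = 1647196. G_5 = 1647195.
G_5 = 1647195. HB_7(1647195) = 2·7^7 + 2·7^2 + 7 + 4. Bump = 33554572. G_6 = 33554571.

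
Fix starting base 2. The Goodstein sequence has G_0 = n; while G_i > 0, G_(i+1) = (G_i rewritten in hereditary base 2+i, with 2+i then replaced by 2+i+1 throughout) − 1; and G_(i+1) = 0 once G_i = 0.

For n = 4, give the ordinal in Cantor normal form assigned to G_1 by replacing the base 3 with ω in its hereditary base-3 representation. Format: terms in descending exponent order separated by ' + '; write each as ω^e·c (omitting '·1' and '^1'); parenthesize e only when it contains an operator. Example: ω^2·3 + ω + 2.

ω^2·2 + ω·2 + 2

G_0 = 4. HB_2(4) = 2^2. Bump = 27. G_1 = 26.
G_1 = 26. HB_3(26) = 2·3^2 + 2·3 + 2. Bump = 42. G_2 = 41.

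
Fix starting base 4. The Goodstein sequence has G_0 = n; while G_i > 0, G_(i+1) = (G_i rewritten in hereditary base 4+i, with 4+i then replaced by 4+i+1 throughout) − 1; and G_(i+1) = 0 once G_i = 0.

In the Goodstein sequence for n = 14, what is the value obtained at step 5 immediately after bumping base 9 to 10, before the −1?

24

step 0: 14 = 3·4 + 2; sub 5 for 4: 3·5 + 2; = 17; G_1 = 17−1 = 16
step 1: 16 = 3·5 + 1; sub 6 for 5: 3·6 + 1; = 19; G_2 = 19−1 = 18
step 2: 18 = 3·6; sub 7 for 6: 3·7; = 21; G_3 = 21−1 = 20
step 3: 20 = 2·7 + 6; sub 8 for 7: 2·8 + 6; = 22; G_4 = 22−1 = 21
step 4: 21 = 2·8 + 5; sub 9 for 8: 2·9 + 5; = 23; G_5 = 23−1 = 22
step 5: 22 = 2·9 + 4; sub 10 for 9: 2·10 + 4; = 24; G_6 = 24−1 = 23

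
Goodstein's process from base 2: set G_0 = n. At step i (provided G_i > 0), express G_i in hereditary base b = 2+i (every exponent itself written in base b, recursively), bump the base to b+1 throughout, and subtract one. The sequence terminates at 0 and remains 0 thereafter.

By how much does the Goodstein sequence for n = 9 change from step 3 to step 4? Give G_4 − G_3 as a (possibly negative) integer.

130901

[0] 9 ≡ 2^(2 + 1) + 1 (base 2). Lift 3: 82. −1: 81.
[1] 81 ≡ 3^(3 + 1) (base 3). Lift 4: 1024. −1: 1023.
[2] 1023 ≡ 3·4^4 + 3·4^3 + 3·4^2 + 3·4 + 3 (base 4). Lift 5: 9843. −1: 9842.
[3] 9842 ≡ 3·5^5 + 3·5^3 + 3·5^2 + 3·5 + 2 (base 5). Lift 6: 140744. −1: 140743.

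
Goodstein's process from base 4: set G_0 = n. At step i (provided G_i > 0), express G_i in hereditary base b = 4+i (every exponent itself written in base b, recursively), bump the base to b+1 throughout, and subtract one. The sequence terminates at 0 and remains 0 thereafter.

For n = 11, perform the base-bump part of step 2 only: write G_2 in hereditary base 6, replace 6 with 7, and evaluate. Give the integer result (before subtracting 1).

15

11 —HB4→ 2·4 + 3 —bump→ 2·5 + 3 = 13 —(−1)→ 12
12 —HB5→ 2·5 + 2 —bump→ 2·6 + 2 = 14 —(−1)→ 13
13 —HB6→ 2·6 + 1 —bump→ 2·7 + 1 = 15 —(−1)→ 14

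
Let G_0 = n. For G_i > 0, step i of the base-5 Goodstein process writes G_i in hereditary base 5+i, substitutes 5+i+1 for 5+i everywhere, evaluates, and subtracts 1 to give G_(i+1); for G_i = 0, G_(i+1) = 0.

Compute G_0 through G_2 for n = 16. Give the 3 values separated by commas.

[0] 16 ≡ 3·5 + 1 (base 5). Lift 6: 19. −1: 18.
[1] 18 ≡ 3·6 (base 6). Lift 7: 21. −1: 20.

16, 18, 20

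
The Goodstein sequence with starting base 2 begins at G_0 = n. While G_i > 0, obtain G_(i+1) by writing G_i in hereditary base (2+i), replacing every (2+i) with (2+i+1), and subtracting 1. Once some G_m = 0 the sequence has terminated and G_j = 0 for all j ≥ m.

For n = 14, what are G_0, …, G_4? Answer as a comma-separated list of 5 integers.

14, 110, 1281, 18750, 326591

G_0 = 14. HB_2(14) = 2^(2 + 1) + 2^2 + 2. Bump = 111. G_1 = 110.
G_1 = 110. HB_3(110) = 3^(3 + 1) + 3^3 + 2. Bump = 1282. G_2 = 1281.
G_2 = 1281. HB_4(1281) = 4^(4 + 1) + 4^4 + 1. Bump = 18751. G_3 = 18750.
G_3 = 18750. HB_5(18750) = 5^(5 + 1) + 5^5. Bump = 326592. G_4 = 326591.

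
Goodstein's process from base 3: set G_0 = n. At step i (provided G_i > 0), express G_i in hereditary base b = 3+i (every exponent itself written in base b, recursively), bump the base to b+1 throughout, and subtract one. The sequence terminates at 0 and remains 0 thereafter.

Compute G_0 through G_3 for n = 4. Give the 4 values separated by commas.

4, 4, 4, 3

4 —HB3→ 3 + 1 —bump→ 4 + 1 = 5 —(−1)→ 4
4 —HB4→ 4 —bump→ 5 = 5 —(−1)→ 4
4 —HB5→ 4 —bump→ 4 = 4 —(−1)→ 3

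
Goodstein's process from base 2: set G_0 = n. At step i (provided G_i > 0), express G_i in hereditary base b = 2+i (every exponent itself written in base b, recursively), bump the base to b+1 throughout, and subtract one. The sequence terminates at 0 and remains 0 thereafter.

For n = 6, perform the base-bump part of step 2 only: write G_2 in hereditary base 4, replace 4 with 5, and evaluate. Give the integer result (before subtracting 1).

3126

i=0: 6 = 2^2 + 2 (b=2); 2→3: 3^3 + 3 = 30; 30−1 = 29
i=1: 29 = 3^3 + 2 (b=3); 3→4: 4^4 + 2 = 258; 258−1 = 257
i=2: 257 = 4^4 + 1 (b=4); 4→5: 5^5 + 1 = 3126; 3126−1 = 3125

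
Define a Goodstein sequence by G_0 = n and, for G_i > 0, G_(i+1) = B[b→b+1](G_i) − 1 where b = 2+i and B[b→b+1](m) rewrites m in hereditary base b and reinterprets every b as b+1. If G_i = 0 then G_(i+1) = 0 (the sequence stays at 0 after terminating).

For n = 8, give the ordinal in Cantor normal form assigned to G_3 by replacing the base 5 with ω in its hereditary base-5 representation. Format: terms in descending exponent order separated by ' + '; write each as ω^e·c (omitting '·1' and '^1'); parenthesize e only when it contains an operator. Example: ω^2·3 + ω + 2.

[0] 8 ≡ 2^(2 + 1) (base 2). Lift 3: 81. −1: 80.
[1] 80 ≡ 2·3^3 + 2·3^2 + 2·3 + 2 (base 3). Lift 4: 554. −1: 553.
[2] 553 ≡ 2·4^4 + 2·4^2 + 2·4 + 1 (base 4). Lift 5: 6311. −1: 6310.
[3] 6310 ≡ 2·5^5 + 2·5^2 + 2·5 (base 5). Lift 6: 93396. −1: 93395.

ω^ω·2 + ω^2·2 + ω·2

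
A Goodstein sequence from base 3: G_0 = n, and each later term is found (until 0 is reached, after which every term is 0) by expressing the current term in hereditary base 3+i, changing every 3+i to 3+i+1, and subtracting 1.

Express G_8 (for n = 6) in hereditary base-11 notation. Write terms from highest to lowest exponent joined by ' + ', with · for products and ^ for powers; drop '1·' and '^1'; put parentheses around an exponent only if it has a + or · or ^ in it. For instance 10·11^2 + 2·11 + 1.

4

(0) 6|_3 = 2·3 ↦ 2·4|_4 = 8 ⇒ 7
(1) 7|_4 = 4 + 3 ↦ 5 + 3|_5 = 8 ⇒ 7
(2) 7|_5 = 5 + 2 ↦ 6 + 2|_6 = 8 ⇒ 7
(3) 7|_6 = 6 + 1 ↦ 7 + 1|_7 = 8 ⇒ 7
(4) 7|_7 = 7 ↦ 8|_8 = 8 ⇒ 7
(5) 7|_8 = 7 ↦ 7|_9 = 7 ⇒ 6
(6) 6|_9 = 6 ↦ 6|_10 = 6 ⇒ 5
(7) 5|_10 = 5 ↦ 5|_11 = 5 ⇒ 4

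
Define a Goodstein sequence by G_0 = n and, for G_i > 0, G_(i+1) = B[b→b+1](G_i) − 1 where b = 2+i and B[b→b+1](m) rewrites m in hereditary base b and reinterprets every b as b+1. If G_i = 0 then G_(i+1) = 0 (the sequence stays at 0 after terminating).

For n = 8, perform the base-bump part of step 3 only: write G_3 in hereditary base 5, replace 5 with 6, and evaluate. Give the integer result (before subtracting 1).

93396

(0) 8|_2 = 2^(2 + 1) ↦ 3^(3 + 1)|_3 = 81 ⇒ 80
(1) 80|_3 = 2·3^3 + 2·3^2 + 2·3 + 2 ↦ 2·4^4 + 2·4^2 + 2·4 + 2|_4 = 554 ⇒ 553
(2) 553|_4 = 2·4^4 + 2·4^2 + 2·4 + 1 ↦ 2·5^5 + 2·5^2 + 2·5 + 1|_5 = 6311 ⇒ 6310
(3) 6310|_5 = 2·5^5 + 2·5^2 + 2·5 ↦ 2·6^6 + 2·6^2 + 2·6|_6 = 93396 ⇒ 93395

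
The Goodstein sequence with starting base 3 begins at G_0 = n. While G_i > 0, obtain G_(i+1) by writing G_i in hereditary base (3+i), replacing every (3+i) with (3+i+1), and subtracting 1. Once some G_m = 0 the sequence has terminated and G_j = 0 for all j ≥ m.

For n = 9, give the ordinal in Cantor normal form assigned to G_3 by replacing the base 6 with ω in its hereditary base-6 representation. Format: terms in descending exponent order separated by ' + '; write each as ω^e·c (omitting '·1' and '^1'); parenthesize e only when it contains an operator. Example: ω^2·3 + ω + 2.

ω·3 + 1

G_0=9  [base 3] 3^2  →[3↦4]→  4^2 = 16  −1 ⇒ G_1=15
G_1=15  [base 4] 3·4 + 3  →[4↦5]→  3·5 + 3 = 18  −1 ⇒ G_2=17
G_2=17  [base 5] 3·5 + 2  →[5↦6]→  3·6 + 2 = 20  −1 ⇒ G_3=19
G_3=19  [base 6] 3·6 + 1  →[6↦7]→  3·7 + 1 = 22  −1 ⇒ G_4=21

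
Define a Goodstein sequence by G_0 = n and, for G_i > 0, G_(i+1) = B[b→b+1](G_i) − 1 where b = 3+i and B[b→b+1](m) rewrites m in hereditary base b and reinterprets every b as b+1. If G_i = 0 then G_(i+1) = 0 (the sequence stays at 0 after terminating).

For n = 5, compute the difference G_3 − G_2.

base 3: 5 = 3 + 2; at 4: 4 + 2 = 6; next = 5
base 4: 5 = 4 + 1; at 5: 5 + 1 = 6; next = 5
base 5: 5 = 5; at 6: 6 = 6; next = 5

0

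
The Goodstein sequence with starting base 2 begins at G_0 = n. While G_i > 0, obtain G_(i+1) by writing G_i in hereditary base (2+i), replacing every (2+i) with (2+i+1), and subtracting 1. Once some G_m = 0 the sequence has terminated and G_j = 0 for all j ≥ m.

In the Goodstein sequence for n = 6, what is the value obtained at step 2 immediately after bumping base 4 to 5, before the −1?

3126

[0] 6 ≡ 2^2 + 2 (base 2). Lift 3: 30. −1: 29.
[1] 29 ≡ 3^3 + 2 (base 3). Lift 4: 258. −1: 257.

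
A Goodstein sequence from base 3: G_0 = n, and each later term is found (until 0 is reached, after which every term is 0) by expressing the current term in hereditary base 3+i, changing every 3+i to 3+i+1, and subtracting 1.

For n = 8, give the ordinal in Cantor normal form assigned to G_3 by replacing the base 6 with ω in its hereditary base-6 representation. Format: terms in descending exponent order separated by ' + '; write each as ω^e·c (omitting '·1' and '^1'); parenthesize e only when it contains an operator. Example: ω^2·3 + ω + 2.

(0) 8|_3 = 2·3 + 2 ↦ 2·4 + 2|_4 = 10 ⇒ 9
(1) 9|_4 = 2·4 + 1 ↦ 2·5 + 1|_5 = 11 ⇒ 10
(2) 10|_5 = 2·5 ↦ 2·6|_6 = 12 ⇒ 11

ω + 5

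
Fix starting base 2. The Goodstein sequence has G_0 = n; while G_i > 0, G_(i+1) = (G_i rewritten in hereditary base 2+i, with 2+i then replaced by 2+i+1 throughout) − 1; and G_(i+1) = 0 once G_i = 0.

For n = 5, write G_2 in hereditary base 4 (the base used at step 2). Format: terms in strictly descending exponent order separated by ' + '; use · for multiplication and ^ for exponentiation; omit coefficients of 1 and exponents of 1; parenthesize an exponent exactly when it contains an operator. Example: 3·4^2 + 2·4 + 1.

step 0: 5 = 2^2 + 1; sub 3 for 2: 3^3 + 1; = 28; G_1 = 28−1 = 27
step 1: 27 = 3^3; sub 4 for 3: 4^4; = 256; G_2 = 256−1 = 255
step 2: 255 = 3·4^3 + 3·4^2 + 3·4 + 3; sub 5 for 4: 3·5^3 + 3·5^2 + 3·5 + 3; = 468; G_3 = 468−1 = 467

3·4^3 + 3·4^2 + 3·4 + 3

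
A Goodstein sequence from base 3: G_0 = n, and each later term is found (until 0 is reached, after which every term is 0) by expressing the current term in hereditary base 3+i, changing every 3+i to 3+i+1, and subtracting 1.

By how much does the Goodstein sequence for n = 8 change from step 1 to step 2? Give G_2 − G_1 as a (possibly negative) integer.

1

[0] 8 ≡ 2·3 + 2 (base 3). Lift 4: 10. −1: 9.
[1] 9 ≡ 2·4 + 1 (base 4). Lift 5: 11. −1: 10.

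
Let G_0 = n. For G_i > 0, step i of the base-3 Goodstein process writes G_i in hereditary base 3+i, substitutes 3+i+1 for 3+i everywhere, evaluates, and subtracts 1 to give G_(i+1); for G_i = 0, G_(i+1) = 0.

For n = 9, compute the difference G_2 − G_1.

2

G_0=9  [base 3] 3^2  →[3↦4]→  4^2 = 16  −1 ⇒ G_1=15
G_1=15  [base 4] 3·4 + 3  →[4↦5]→  3·5 + 3 = 18  −1 ⇒ G_2=17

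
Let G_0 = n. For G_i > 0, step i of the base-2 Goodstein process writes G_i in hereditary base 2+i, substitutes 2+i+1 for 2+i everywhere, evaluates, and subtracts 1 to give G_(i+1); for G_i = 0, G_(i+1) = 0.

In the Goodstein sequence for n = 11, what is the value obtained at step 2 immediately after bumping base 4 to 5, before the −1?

15628

11 —HB2→ 2^(2 + 1) + 2 + 1 —bump→ 3^(3 + 1) + 3 + 1 = 85 —(−1)→ 84
84 —HB3→ 3^(3 + 1) + 3 —bump→ 4^(4 + 1) + 4 = 1028 —(−1)→ 1027
1027 —HB4→ 4^(4 + 1) + 3 —bump→ 5^(5 + 1) + 3 = 15628 —(−1)→ 15627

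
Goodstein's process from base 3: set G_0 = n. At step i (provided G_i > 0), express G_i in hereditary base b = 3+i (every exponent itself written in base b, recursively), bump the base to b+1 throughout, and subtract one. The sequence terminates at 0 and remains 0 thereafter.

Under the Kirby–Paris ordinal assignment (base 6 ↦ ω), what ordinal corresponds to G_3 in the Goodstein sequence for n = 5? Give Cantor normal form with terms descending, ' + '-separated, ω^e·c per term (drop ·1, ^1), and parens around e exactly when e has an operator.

(0) 5|_3 = 3 + 2 ↦ 4 + 2|_4 = 6 ⇒ 5
(1) 5|_4 = 4 + 1 ↦ 5 + 1|_5 = 6 ⇒ 5
(2) 5|_5 = 5 ↦ 6|_6 = 6 ⇒ 5
(3) 5|_6 = 5 ↦ 5|_7 = 5 ⇒ 4

5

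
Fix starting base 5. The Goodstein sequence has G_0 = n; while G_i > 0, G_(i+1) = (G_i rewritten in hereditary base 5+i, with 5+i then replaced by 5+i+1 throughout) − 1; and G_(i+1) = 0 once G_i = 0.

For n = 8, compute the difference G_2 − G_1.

0

G_0=8  [base 5] 5 + 3  →[5↦6]→  6 + 3 = 9  −1 ⇒ G_1=8
G_1=8  [base 6] 6 + 2  →[6↦7]→  7 + 2 = 9  −1 ⇒ G_2=8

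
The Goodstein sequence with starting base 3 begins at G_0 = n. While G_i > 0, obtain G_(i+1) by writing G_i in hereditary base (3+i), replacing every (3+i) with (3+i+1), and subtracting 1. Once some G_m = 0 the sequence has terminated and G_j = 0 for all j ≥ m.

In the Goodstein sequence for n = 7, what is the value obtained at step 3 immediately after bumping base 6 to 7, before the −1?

[0] 7 ≡ 2·3 + 1 (base 3). Lift 4: 9. −1: 8.
[1] 8 ≡ 2·4 (base 4). Lift 5: 10. −1: 9.
[2] 9 ≡ 5 + 4 (base 5). Lift 6: 10. −1: 9.
[3] 9 ≡ 6 + 3 (base 6). Lift 7: 10. −1: 9.

10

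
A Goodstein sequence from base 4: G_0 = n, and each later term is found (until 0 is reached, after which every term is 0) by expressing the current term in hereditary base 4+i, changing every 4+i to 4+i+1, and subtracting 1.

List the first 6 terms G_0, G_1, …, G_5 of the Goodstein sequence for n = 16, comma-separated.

[0] 16 ≡ 4^2 (base 4). Lift 5: 25. −1: 24.
[1] 24 ≡ 4·5 + 4 (base 5). Lift 6: 28. −1: 27.
[2] 27 ≡ 4·6 + 3 (base 6). Lift 7: 31. −1: 30.
[3] 30 ≡ 4·7 + 2 (base 7). Lift 8: 34. −1: 33.
[4] 33 ≡ 4·8 + 1 (base 8). Lift 9: 37. −1: 36.

16, 24, 27, 30, 33, 36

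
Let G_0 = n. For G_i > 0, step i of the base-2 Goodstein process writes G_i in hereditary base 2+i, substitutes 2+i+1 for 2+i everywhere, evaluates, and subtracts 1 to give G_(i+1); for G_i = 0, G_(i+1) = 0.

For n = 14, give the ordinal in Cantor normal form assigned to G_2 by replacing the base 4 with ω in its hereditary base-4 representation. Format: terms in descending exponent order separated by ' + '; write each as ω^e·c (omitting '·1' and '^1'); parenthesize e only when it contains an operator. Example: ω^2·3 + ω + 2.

ω^(ω + 1) + ω^ω + 1

base 2: 14 = 2^(2 + 1) + 2^2 + 2; at 3: 3^(3 + 1) + 3^3 + 3 = 111; next = 110
base 3: 110 = 3^(3 + 1) + 3^3 + 2; at 4: 4^(4 + 1) + 4^4 + 2 = 1282; next = 1281
base 4: 1281 = 4^(4 + 1) + 4^4 + 1; at 5: 5^(5 + 1) + 5^5 + 1 = 18751; next = 18750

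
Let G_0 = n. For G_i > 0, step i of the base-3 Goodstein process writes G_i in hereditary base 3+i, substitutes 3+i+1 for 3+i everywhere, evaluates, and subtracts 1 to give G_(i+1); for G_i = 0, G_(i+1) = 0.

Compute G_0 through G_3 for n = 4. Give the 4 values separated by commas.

4, 4, 4, 3

[0] 4 ≡ 3 + 1 (base 3). Lift 4: 5. −1: 4.
[1] 4 ≡ 4 (base 4). Lift 5: 5. −1: 4.
[2] 4 ≡ 4 (base 5). Lift 6: 4. −1: 3.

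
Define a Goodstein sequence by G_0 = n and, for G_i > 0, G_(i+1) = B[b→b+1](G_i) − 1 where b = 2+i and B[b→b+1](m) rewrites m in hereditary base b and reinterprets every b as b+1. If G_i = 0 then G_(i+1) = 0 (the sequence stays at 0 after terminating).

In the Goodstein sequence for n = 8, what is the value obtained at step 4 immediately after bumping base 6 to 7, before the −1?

base 2: 8 = 2^(2 + 1); at 3: 3^(3 + 1) = 81; next = 80
base 3: 80 = 2·3^3 + 2·3^2 + 2·3 + 2; at 4: 2·4^4 + 2·4^2 + 2·4 + 2 = 554; next = 553
base 4: 553 = 2·4^4 + 2·4^2 + 2·4 + 1; at 5: 2·5^5 + 2·5^2 + 2·5 + 1 = 6311; next = 6310
base 5: 6310 = 2·5^5 + 2·5^2 + 2·5; at 6: 2·6^6 + 2·6^2 + 2·6 = 93396; next = 93395

1647196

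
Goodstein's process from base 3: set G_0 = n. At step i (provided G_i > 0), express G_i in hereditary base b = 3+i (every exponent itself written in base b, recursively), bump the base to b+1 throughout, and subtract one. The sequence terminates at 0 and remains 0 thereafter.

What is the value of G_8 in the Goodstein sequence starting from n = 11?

G_0 = 11. HB_3(11) = 3^2 + 2. Bump = 18. G_1 = 17.
G_1 = 17. HB_4(17) = 4^2 + 1. Bump = 26. G_2 = 25.
G_2 = 25. HB_5(25) = 5^2. Bump = 36. G_3 = 35.
G_3 = 35. HB_6(35) = 5·6 + 5. Bump = 40. G_4 = 39.
G_4 = 39. HB_7(39) = 5·7 + 4. Bump = 44. G_5 = 43.
G_5 = 43. HB_8(43) = 5·8 + 3. Bump = 48. G_6 = 47.
G_6 = 47. HB_9(47) = 5·9 + 2. Bump = 52. G_7 = 51.
G_7 = 51. HB_10(51) = 5·10 + 1. Bump = 56. G_8 = 55.
G_8 = 55. HB_11(55) = 5·11. Bump = 60. G_9 = 59.

55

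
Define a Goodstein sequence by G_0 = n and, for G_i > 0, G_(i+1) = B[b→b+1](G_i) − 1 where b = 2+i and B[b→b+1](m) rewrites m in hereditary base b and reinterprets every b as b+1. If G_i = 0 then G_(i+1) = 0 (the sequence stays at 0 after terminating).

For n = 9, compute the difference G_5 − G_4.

base 2: 9 = 2^(2 + 1) + 1; at 3: 3^(3 + 1) + 1 = 82; next = 81
base 3: 81 = 3^(3 + 1); at 4: 4^(4 + 1) = 1024; next = 1023
base 4: 1023 = 3·4^4 + 3·4^3 + 3·4^2 + 3·4 + 3; at 5: 3·5^5 + 3·5^3 + 3·5^2 + 3·5 + 3 = 9843; next = 9842
base 5: 9842 = 3·5^5 + 3·5^3 + 3·5^2 + 3·5 + 2; at 6: 3·6^6 + 3·6^3 + 3·6^2 + 3·6 + 2 = 140744; next = 140743
base 6: 140743 = 3·6^6 + 3·6^3 + 3·6^2 + 3·6 + 1; at 7: 3·7^7 + 3·7^3 + 3·7^2 + 3·7 + 1 = 2471827; next = 2471826

2331083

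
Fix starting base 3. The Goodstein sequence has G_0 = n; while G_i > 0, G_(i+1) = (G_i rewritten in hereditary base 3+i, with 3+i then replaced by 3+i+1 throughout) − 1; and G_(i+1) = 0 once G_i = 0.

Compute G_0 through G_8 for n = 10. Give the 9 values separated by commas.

step 0: 10 = 3^2 + 1; sub 4 for 3: 4^2 + 1; = 17; G_1 = 17−1 = 16
step 1: 16 = 4^2; sub 5 for 4: 5^2; = 25; G_2 = 25−1 = 24
step 2: 24 = 4·5 + 4; sub 6 for 5: 4·6 + 4; = 28; G_3 = 28−1 = 27
step 3: 27 = 4·6 + 3; sub 7 for 6: 4·7 + 3; = 31; G_4 = 31−1 = 30
step 4: 30 = 4·7 + 2; sub 8 for 7: 4·8 + 2; = 34; G_5 = 34−1 = 33
step 5: 33 = 4·8 + 1; sub 9 for 8: 4·9 + 1; = 37; G_6 = 37−1 = 36
step 6: 36 = 4·9; sub 10 for 9: 4·10; = 40; G_7 = 40−1 = 39
step 7: 39 = 3·10 + 9; sub 11 for 10: 3·11 + 9; = 42; G_8 = 42−1 = 41

10, 16, 24, 27, 30, 33, 36, 39, 41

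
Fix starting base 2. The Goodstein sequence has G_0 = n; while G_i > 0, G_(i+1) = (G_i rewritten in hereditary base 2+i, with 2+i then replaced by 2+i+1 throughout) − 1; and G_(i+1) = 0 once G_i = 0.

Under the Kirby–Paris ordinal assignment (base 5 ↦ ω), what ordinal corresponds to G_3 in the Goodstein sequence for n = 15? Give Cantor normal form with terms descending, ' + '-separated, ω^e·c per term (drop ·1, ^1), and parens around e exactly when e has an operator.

base 2: 15 = 2^(2 + 1) + 2^2 + 2 + 1; at 3: 3^(3 + 1) + 3^3 + 3 + 1 = 112; next = 111
base 3: 111 = 3^(3 + 1) + 3^3 + 3; at 4: 4^(4 + 1) + 4^4 + 4 = 1284; next = 1283
base 4: 1283 = 4^(4 + 1) + 4^4 + 3; at 5: 5^(5 + 1) + 5^5 + 3 = 18753; next = 18752

ω^(ω + 1) + ω^ω + 2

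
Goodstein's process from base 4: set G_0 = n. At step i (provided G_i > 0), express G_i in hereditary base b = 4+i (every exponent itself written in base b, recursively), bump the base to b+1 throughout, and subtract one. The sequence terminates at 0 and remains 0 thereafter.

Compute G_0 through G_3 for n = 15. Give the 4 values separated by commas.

[0] 15 ≡ 3·4 + 3 (base 4). Lift 5: 18. −1: 17.
[1] 17 ≡ 3·5 + 2 (base 5). Lift 6: 20. −1: 19.
[2] 19 ≡ 3·6 + 1 (base 6). Lift 7: 22. −1: 21.

15, 17, 19, 21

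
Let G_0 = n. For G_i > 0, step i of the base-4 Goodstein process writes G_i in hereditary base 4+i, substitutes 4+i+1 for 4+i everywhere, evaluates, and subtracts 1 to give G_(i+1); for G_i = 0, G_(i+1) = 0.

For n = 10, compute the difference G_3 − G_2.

1

[0] 10 ≡ 2·4 + 2 (base 4). Lift 5: 12. −1: 11.
[1] 11 ≡ 2·5 + 1 (base 5). Lift 6: 13. −1: 12.
[2] 12 ≡ 2·6 (base 6). Lift 7: 14. −1: 13.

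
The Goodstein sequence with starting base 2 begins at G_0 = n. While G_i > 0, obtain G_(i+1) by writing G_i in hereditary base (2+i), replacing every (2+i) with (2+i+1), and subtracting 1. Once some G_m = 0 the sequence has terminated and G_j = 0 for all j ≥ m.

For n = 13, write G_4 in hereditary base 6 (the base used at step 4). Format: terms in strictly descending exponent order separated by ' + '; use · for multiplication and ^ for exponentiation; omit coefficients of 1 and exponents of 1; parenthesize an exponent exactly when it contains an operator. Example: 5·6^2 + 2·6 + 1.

step 0: 13 = 2^(2 + 1) + 2^2 + 1; sub 3 for 2: 3^(3 + 1) + 3^3 + 1; = 109; G_1 = 109−1 = 108
step 1: 108 = 3^(3 + 1) + 3^3; sub 4 for 3: 4^(4 + 1) + 4^4; = 1280; G_2 = 1280−1 = 1279
step 2: 1279 = 4^(4 + 1) + 3·4^3 + 3·4^2 + 3·4 + 3; sub 5 for 4: 5^(5 + 1) + 3·5^3 + 3·5^2 + 3·5 + 3; = 16093; G_3 = 16093−1 = 16092
step 3: 16092 = 5^(5 + 1) + 3·5^3 + 3·5^2 + 3·5 + 2; sub 6 for 5: 6^(6 + 1) + 3·6^3 + 3·6^2 + 3·6 + 2; = 280712; G_4 = 280712−1 = 280711
step 4: 280711 = 6^(6 + 1) + 3·6^3 + 3·6^2 + 3·6 + 1; sub 7 for 6: 7^(7 + 1) + 3·7^3 + 3·7^2 + 3·7 + 1; = 5765999; G_5 = 5765999−1 = 5765998

6^(6 + 1) + 3·6^3 + 3·6^2 + 3·6 + 1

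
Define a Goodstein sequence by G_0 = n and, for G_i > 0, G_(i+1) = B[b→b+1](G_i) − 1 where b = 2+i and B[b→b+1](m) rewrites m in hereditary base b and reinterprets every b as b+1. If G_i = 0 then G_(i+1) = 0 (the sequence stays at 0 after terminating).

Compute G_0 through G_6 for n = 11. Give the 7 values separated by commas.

11, 84, 1027, 15627, 279937, 5764801, 134217727

i=0: 11 = 2^(2 + 1) + 2 + 1 (b=2); 2→3: 3^(3 + 1) + 3 + 1 = 85; 85−1 = 84
i=1: 84 = 3^(3 + 1) + 3 (b=3); 3→4: 4^(4 + 1) + 4 = 1028; 1028−1 = 1027
i=2: 1027 = 4^(4 + 1) + 3 (b=4); 4→5: 5^(5 + 1) + 3 = 15628; 15628−1 = 15627
i=3: 15627 = 5^(5 + 1) + 2 (b=5); 5→6: 6^(6 + 1) + 2 = 279938; 279938−1 = 279937
i=4: 279937 = 6^(6 + 1) + 1 (b=6); 6→7: 7^(7 + 1) + 1 = 5764802; 5764802−1 = 5764801
i=5: 5764801 = 7^(7 + 1) (b=7); 7→8: 8^(8 + 1) = 134217728; 134217728−1 = 134217727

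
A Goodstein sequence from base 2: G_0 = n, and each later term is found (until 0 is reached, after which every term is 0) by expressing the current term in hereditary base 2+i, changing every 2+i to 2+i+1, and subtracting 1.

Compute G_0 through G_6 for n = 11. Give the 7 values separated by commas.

11 —HB2→ 2^(2 + 1) + 2 + 1 —bump→ 3^(3 + 1) + 3 + 1 = 85 —(−1)→ 84
84 —HB3→ 3^(3 + 1) + 3 —bump→ 4^(4 + 1) + 4 = 1028 —(−1)→ 1027
1027 —HB4→ 4^(4 + 1) + 3 —bump→ 5^(5 + 1) + 3 = 15628 —(−1)→ 15627
15627 —HB5→ 5^(5 + 1) + 2 —bump→ 6^(6 + 1) + 2 = 279938 —(−1)→ 279937
279937 —HB6→ 6^(6 + 1) + 1 —bump→ 7^(7 + 1) + 1 = 5764802 —(−1)→ 5764801
5764801 —HB7→ 7^(7 + 1) —bump→ 8^(8 + 1) = 134217728 —(−1)→ 134217727

11, 84, 1027, 15627, 279937, 5764801, 134217727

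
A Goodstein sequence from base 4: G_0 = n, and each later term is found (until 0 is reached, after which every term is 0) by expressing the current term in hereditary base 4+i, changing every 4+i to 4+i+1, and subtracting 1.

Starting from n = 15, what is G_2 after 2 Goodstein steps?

[0] 15 ≡ 3·4 + 3 (base 4). Lift 5: 18. −1: 17.
[1] 17 ≡ 3·5 + 2 (base 5). Lift 6: 20. −1: 19.
[2] 19 ≡ 3·6 + 1 (base 6). Lift 7: 22. −1: 21.

19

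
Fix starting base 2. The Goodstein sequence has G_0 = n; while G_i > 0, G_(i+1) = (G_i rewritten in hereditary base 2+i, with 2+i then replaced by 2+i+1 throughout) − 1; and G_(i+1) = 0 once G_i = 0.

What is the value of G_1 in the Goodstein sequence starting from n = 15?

base 2: 15 = 2^(2 + 1) + 2^2 + 2 + 1; at 3: 3^(3 + 1) + 3^3 + 3 + 1 = 112; next = 111
base 3: 111 = 3^(3 + 1) + 3^3 + 3; at 4: 4^(4 + 1) + 4^4 + 4 = 1284; next = 1283

111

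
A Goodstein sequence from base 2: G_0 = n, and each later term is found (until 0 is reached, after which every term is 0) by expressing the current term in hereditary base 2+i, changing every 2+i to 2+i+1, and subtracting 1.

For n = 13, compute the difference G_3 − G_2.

13 —HB2→ 2^(2 + 1) + 2^2 + 1 —bump→ 3^(3 + 1) + 3^3 + 1 = 109 —(−1)→ 108
108 —HB3→ 3^(3 + 1) + 3^3 —bump→ 4^(4 + 1) + 4^4 = 1280 —(−1)→ 1279
1279 —HB4→ 4^(4 + 1) + 3·4^3 + 3·4^2 + 3·4 + 3 —bump→ 5^(5 + 1) + 3·5^3 + 3·5^2 + 3·5 + 3 = 16093 —(−1)→ 16092

14813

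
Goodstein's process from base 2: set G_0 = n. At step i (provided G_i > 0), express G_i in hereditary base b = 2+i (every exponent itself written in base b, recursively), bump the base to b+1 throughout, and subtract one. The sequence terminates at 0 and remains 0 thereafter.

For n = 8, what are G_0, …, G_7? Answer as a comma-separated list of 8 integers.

8 —HB2→ 2^(2 + 1) —bump→ 3^(3 + 1) = 81 —(−1)→ 80
80 —HB3→ 2·3^3 + 2·3^2 + 2·3 + 2 —bump→ 2·4^4 + 2·4^2 + 2·4 + 2 = 554 —(−1)→ 553
553 —HB4→ 2·4^4 + 2·4^2 + 2·4 + 1 —bump→ 2·5^5 + 2·5^2 + 2·5 + 1 = 6311 —(−1)→ 6310
6310 —HB5→ 2·5^5 + 2·5^2 + 2·5 —bump→ 2·6^6 + 2·6^2 + 2·6 = 93396 —(−1)→ 93395
93395 —HB6→ 2·6^6 + 2·6^2 + 6 + 5 —bump→ 2·7^7 + 2·7^2 + 7 + 5 = 1647196 —(−1)→ 1647195
1647195 —HB7→ 2·7^7 + 2·7^2 + 7 + 4 —bump→ 2·8^8 + 2·8^2 + 8 + 4 = 33554572 —(−1)→ 33554571
33554571 —HB8→ 2·8^8 + 2·8^2 + 8 + 3 —bump→ 2·9^9 + 2·9^2 + 9 + 3 = 774841152 —(−1)→ 774841151

8, 80, 553, 6310, 93395, 1647195, 33554571, 774841151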